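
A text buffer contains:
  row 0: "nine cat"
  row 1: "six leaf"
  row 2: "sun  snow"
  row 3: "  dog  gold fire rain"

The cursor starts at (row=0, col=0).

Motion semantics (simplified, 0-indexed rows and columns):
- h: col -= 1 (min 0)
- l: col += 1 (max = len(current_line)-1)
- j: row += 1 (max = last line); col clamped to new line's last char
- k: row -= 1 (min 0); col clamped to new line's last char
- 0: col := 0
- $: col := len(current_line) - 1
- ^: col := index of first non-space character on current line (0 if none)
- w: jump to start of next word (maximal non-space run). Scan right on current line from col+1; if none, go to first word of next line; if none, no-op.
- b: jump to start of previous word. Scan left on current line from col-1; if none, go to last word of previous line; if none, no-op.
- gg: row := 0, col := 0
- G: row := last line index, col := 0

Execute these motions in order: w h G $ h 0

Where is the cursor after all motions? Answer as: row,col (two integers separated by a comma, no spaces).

Answer: 3,0

Derivation:
After 1 (w): row=0 col=5 char='c'
After 2 (h): row=0 col=4 char='_'
After 3 (G): row=3 col=0 char='_'
After 4 ($): row=3 col=20 char='n'
After 5 (h): row=3 col=19 char='i'
After 6 (0): row=3 col=0 char='_'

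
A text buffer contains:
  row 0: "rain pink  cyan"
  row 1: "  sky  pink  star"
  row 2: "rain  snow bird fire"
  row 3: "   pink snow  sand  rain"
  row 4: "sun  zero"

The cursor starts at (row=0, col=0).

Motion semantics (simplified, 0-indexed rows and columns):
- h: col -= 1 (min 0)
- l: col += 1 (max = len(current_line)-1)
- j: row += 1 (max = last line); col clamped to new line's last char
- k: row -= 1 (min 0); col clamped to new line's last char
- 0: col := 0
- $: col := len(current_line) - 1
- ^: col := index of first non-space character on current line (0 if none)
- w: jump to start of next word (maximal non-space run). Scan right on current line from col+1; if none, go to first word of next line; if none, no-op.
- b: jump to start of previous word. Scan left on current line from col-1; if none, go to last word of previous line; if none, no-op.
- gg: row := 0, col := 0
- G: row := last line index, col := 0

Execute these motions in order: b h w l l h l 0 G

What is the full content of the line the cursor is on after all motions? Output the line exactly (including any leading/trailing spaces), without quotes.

After 1 (b): row=0 col=0 char='r'
After 2 (h): row=0 col=0 char='r'
After 3 (w): row=0 col=5 char='p'
After 4 (l): row=0 col=6 char='i'
After 5 (l): row=0 col=7 char='n'
After 6 (h): row=0 col=6 char='i'
After 7 (l): row=0 col=7 char='n'
After 8 (0): row=0 col=0 char='r'
After 9 (G): row=4 col=0 char='s'

Answer: sun  zero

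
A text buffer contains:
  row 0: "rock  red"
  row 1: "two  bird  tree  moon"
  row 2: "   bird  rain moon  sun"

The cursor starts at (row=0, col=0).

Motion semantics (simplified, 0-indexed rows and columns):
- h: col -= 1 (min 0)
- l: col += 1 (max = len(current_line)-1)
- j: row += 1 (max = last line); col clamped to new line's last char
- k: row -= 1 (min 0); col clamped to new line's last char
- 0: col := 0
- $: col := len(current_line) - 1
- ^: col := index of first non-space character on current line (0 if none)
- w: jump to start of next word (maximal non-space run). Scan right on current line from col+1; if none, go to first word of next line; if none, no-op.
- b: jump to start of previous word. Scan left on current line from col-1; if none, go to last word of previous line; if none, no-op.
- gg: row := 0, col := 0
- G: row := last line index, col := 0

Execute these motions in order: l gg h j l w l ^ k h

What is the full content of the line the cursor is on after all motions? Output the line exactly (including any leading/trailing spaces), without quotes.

After 1 (l): row=0 col=1 char='o'
After 2 (gg): row=0 col=0 char='r'
After 3 (h): row=0 col=0 char='r'
After 4 (j): row=1 col=0 char='t'
After 5 (l): row=1 col=1 char='w'
After 6 (w): row=1 col=5 char='b'
After 7 (l): row=1 col=6 char='i'
After 8 (^): row=1 col=0 char='t'
After 9 (k): row=0 col=0 char='r'
After 10 (h): row=0 col=0 char='r'

Answer: rock  red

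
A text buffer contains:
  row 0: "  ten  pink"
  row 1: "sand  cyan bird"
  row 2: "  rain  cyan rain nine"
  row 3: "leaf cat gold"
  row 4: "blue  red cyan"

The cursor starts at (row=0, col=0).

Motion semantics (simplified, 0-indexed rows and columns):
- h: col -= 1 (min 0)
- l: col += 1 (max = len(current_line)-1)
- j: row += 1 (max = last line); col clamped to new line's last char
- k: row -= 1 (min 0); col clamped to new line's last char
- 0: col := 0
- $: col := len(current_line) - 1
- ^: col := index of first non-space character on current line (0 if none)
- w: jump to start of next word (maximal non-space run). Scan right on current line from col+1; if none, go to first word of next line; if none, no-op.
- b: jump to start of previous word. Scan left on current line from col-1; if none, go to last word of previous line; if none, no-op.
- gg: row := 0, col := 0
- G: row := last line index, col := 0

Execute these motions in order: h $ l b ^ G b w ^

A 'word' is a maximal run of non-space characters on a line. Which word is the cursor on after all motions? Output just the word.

After 1 (h): row=0 col=0 char='_'
After 2 ($): row=0 col=10 char='k'
After 3 (l): row=0 col=10 char='k'
After 4 (b): row=0 col=7 char='p'
After 5 (^): row=0 col=2 char='t'
After 6 (G): row=4 col=0 char='b'
After 7 (b): row=3 col=9 char='g'
After 8 (w): row=4 col=0 char='b'
After 9 (^): row=4 col=0 char='b'

Answer: blue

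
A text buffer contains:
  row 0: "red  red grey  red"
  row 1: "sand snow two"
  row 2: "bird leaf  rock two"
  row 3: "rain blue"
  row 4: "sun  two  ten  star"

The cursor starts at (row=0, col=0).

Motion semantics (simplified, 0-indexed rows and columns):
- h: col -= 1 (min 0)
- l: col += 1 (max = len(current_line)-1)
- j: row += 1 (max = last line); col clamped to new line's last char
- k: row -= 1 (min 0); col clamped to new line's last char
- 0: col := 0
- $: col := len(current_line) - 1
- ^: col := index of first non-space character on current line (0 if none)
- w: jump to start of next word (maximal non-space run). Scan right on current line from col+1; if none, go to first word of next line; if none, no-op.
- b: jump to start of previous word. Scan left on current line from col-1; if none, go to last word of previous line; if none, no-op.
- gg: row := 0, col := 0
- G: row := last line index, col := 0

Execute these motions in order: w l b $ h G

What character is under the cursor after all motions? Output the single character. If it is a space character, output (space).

Answer: s

Derivation:
After 1 (w): row=0 col=5 char='r'
After 2 (l): row=0 col=6 char='e'
After 3 (b): row=0 col=5 char='r'
After 4 ($): row=0 col=17 char='d'
After 5 (h): row=0 col=16 char='e'
After 6 (G): row=4 col=0 char='s'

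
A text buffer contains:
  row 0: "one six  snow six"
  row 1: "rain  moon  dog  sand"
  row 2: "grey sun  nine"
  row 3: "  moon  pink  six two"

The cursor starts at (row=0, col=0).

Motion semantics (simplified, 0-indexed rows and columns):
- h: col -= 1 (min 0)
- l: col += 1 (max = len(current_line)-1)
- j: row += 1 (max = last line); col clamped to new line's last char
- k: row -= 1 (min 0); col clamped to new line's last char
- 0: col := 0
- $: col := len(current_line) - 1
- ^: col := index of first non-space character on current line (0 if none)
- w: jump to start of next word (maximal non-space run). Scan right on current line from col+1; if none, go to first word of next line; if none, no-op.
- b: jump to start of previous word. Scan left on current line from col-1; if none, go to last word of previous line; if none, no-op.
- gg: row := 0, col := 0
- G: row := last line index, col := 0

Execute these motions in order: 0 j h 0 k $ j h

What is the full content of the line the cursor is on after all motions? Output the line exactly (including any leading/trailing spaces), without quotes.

After 1 (0): row=0 col=0 char='o'
After 2 (j): row=1 col=0 char='r'
After 3 (h): row=1 col=0 char='r'
After 4 (0): row=1 col=0 char='r'
After 5 (k): row=0 col=0 char='o'
After 6 ($): row=0 col=16 char='x'
After 7 (j): row=1 col=16 char='_'
After 8 (h): row=1 col=15 char='_'

Answer: rain  moon  dog  sand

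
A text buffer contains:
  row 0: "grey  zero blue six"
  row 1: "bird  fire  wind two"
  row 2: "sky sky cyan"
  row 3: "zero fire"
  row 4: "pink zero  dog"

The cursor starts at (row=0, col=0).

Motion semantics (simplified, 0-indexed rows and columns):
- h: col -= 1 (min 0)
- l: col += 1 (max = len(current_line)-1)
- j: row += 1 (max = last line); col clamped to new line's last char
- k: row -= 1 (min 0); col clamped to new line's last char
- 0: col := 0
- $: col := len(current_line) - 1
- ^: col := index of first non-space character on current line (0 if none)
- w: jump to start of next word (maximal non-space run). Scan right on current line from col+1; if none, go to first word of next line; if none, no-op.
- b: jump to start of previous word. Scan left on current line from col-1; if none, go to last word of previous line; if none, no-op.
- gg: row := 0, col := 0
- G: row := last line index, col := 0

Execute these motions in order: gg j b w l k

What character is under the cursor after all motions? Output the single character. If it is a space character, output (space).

After 1 (gg): row=0 col=0 char='g'
After 2 (j): row=1 col=0 char='b'
After 3 (b): row=0 col=16 char='s'
After 4 (w): row=1 col=0 char='b'
After 5 (l): row=1 col=1 char='i'
After 6 (k): row=0 col=1 char='r'

Answer: r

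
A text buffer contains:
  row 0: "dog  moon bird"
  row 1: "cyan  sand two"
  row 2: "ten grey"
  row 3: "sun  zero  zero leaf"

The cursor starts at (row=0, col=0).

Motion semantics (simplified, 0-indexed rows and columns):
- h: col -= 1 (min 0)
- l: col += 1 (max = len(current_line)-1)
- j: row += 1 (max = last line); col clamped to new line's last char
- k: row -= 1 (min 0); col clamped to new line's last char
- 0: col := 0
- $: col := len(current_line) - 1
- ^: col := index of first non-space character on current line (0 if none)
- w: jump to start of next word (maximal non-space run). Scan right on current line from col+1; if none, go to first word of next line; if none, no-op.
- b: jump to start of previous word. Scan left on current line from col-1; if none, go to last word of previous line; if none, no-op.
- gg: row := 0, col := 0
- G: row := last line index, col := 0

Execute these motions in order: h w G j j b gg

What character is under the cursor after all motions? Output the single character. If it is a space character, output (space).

Answer: d

Derivation:
After 1 (h): row=0 col=0 char='d'
After 2 (w): row=0 col=5 char='m'
After 3 (G): row=3 col=0 char='s'
After 4 (j): row=3 col=0 char='s'
After 5 (j): row=3 col=0 char='s'
After 6 (b): row=2 col=4 char='g'
After 7 (gg): row=0 col=0 char='d'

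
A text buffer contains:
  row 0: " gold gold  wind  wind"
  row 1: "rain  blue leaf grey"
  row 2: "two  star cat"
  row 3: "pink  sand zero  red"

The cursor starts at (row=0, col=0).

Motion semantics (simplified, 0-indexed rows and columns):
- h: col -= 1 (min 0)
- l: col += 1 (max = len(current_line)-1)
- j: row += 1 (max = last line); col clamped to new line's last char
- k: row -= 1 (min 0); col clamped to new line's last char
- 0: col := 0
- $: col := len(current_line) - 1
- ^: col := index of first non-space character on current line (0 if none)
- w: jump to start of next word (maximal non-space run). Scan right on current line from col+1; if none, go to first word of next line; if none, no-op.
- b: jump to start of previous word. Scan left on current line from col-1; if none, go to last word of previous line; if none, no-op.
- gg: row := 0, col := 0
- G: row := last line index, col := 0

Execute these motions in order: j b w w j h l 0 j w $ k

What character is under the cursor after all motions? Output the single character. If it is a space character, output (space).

Answer: t

Derivation:
After 1 (j): row=1 col=0 char='r'
After 2 (b): row=0 col=18 char='w'
After 3 (w): row=1 col=0 char='r'
After 4 (w): row=1 col=6 char='b'
After 5 (j): row=2 col=6 char='t'
After 6 (h): row=2 col=5 char='s'
After 7 (l): row=2 col=6 char='t'
After 8 (0): row=2 col=0 char='t'
After 9 (j): row=3 col=0 char='p'
After 10 (w): row=3 col=6 char='s'
After 11 ($): row=3 col=19 char='d'
After 12 (k): row=2 col=12 char='t'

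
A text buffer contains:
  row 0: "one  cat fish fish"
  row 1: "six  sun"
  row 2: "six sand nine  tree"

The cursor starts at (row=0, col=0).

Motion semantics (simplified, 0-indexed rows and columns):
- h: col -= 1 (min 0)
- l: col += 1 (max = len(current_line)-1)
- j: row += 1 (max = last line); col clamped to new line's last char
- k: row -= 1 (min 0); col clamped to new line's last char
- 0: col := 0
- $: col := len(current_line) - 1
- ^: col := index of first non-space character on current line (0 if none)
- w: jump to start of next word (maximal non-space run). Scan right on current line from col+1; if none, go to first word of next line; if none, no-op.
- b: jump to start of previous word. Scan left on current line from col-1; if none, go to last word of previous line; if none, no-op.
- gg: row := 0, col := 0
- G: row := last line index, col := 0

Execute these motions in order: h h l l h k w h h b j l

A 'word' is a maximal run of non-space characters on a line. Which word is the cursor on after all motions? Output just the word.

Answer: six

Derivation:
After 1 (h): row=0 col=0 char='o'
After 2 (h): row=0 col=0 char='o'
After 3 (l): row=0 col=1 char='n'
After 4 (l): row=0 col=2 char='e'
After 5 (h): row=0 col=1 char='n'
After 6 (k): row=0 col=1 char='n'
After 7 (w): row=0 col=5 char='c'
After 8 (h): row=0 col=4 char='_'
After 9 (h): row=0 col=3 char='_'
After 10 (b): row=0 col=0 char='o'
After 11 (j): row=1 col=0 char='s'
After 12 (l): row=1 col=1 char='i'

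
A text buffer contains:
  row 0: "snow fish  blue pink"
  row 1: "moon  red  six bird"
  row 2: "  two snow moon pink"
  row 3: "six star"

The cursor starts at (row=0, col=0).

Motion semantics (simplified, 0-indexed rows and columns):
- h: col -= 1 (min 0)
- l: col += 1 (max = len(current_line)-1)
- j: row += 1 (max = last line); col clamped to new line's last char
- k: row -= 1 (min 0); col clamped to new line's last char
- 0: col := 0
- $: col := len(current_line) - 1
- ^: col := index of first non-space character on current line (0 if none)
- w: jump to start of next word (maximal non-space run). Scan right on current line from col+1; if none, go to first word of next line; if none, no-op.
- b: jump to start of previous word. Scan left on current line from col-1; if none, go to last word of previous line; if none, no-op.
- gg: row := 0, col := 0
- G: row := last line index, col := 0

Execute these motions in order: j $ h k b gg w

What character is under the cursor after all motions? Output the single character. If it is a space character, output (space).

After 1 (j): row=1 col=0 char='m'
After 2 ($): row=1 col=18 char='d'
After 3 (h): row=1 col=17 char='r'
After 4 (k): row=0 col=17 char='i'
After 5 (b): row=0 col=16 char='p'
After 6 (gg): row=0 col=0 char='s'
After 7 (w): row=0 col=5 char='f'

Answer: f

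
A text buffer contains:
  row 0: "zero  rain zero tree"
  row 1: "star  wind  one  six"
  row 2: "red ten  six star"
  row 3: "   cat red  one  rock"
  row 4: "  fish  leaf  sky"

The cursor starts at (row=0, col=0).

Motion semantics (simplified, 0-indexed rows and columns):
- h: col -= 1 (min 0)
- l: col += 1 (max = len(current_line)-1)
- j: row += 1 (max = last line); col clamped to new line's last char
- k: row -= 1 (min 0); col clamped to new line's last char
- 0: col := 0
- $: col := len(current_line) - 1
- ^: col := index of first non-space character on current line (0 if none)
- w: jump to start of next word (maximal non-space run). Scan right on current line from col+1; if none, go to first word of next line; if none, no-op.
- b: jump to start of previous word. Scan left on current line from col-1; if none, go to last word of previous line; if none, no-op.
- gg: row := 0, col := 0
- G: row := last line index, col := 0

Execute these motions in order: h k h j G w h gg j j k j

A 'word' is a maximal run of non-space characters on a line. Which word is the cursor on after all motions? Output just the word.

After 1 (h): row=0 col=0 char='z'
After 2 (k): row=0 col=0 char='z'
After 3 (h): row=0 col=0 char='z'
After 4 (j): row=1 col=0 char='s'
After 5 (G): row=4 col=0 char='_'
After 6 (w): row=4 col=2 char='f'
After 7 (h): row=4 col=1 char='_'
After 8 (gg): row=0 col=0 char='z'
After 9 (j): row=1 col=0 char='s'
After 10 (j): row=2 col=0 char='r'
After 11 (k): row=1 col=0 char='s'
After 12 (j): row=2 col=0 char='r'

Answer: red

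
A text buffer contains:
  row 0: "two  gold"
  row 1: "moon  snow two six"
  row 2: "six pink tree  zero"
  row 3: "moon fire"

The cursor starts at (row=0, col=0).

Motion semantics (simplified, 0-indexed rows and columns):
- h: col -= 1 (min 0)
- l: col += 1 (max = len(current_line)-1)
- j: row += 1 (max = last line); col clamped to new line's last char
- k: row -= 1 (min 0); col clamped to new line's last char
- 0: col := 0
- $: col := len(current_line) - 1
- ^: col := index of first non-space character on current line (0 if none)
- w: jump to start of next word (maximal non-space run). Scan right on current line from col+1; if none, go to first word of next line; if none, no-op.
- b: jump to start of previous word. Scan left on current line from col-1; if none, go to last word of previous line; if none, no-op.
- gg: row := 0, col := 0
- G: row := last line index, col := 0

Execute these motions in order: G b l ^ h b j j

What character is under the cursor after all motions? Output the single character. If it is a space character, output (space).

Answer: e

Derivation:
After 1 (G): row=3 col=0 char='m'
After 2 (b): row=2 col=15 char='z'
After 3 (l): row=2 col=16 char='e'
After 4 (^): row=2 col=0 char='s'
After 5 (h): row=2 col=0 char='s'
After 6 (b): row=1 col=15 char='s'
After 7 (j): row=2 col=15 char='z'
After 8 (j): row=3 col=8 char='e'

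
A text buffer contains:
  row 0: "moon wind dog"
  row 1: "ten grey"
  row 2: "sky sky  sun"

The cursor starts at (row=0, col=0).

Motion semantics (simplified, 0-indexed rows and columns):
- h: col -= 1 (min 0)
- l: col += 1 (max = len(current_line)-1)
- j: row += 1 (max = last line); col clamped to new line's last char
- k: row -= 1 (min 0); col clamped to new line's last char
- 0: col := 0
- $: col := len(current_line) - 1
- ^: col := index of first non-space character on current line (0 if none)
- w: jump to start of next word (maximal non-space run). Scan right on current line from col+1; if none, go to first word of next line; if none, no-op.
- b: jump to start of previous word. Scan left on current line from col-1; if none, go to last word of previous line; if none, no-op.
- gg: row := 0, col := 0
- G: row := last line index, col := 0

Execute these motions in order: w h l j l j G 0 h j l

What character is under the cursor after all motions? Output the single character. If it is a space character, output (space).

Answer: k

Derivation:
After 1 (w): row=0 col=5 char='w'
After 2 (h): row=0 col=4 char='_'
After 3 (l): row=0 col=5 char='w'
After 4 (j): row=1 col=5 char='r'
After 5 (l): row=1 col=6 char='e'
After 6 (j): row=2 col=6 char='y'
After 7 (G): row=2 col=0 char='s'
After 8 (0): row=2 col=0 char='s'
After 9 (h): row=2 col=0 char='s'
After 10 (j): row=2 col=0 char='s'
After 11 (l): row=2 col=1 char='k'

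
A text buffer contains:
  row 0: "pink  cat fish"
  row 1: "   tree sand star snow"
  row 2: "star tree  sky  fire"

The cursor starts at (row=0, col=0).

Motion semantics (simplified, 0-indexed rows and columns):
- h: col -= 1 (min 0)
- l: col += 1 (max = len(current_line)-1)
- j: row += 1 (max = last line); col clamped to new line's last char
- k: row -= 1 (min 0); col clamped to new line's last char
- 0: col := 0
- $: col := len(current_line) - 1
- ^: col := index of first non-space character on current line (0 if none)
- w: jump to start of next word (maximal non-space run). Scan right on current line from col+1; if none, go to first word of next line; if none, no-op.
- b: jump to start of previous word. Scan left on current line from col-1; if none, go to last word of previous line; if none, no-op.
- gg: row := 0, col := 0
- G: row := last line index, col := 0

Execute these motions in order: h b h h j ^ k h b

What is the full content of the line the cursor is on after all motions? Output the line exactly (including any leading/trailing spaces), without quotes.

Answer: pink  cat fish

Derivation:
After 1 (h): row=0 col=0 char='p'
After 2 (b): row=0 col=0 char='p'
After 3 (h): row=0 col=0 char='p'
After 4 (h): row=0 col=0 char='p'
After 5 (j): row=1 col=0 char='_'
After 6 (^): row=1 col=3 char='t'
After 7 (k): row=0 col=3 char='k'
After 8 (h): row=0 col=2 char='n'
After 9 (b): row=0 col=0 char='p'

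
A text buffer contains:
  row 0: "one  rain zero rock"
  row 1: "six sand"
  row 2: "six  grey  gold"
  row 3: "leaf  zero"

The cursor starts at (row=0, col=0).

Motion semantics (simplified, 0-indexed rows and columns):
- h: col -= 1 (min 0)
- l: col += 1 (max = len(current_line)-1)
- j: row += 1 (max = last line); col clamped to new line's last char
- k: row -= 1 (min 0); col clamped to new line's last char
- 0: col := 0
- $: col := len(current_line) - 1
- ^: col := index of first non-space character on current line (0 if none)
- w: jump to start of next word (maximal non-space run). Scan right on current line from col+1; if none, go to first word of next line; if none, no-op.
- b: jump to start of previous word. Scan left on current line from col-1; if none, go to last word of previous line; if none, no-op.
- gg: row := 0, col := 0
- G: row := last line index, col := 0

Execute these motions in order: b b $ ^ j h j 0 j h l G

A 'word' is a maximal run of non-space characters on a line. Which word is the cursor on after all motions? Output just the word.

Answer: leaf

Derivation:
After 1 (b): row=0 col=0 char='o'
After 2 (b): row=0 col=0 char='o'
After 3 ($): row=0 col=18 char='k'
After 4 (^): row=0 col=0 char='o'
After 5 (j): row=1 col=0 char='s'
After 6 (h): row=1 col=0 char='s'
After 7 (j): row=2 col=0 char='s'
After 8 (0): row=2 col=0 char='s'
After 9 (j): row=3 col=0 char='l'
After 10 (h): row=3 col=0 char='l'
After 11 (l): row=3 col=1 char='e'
After 12 (G): row=3 col=0 char='l'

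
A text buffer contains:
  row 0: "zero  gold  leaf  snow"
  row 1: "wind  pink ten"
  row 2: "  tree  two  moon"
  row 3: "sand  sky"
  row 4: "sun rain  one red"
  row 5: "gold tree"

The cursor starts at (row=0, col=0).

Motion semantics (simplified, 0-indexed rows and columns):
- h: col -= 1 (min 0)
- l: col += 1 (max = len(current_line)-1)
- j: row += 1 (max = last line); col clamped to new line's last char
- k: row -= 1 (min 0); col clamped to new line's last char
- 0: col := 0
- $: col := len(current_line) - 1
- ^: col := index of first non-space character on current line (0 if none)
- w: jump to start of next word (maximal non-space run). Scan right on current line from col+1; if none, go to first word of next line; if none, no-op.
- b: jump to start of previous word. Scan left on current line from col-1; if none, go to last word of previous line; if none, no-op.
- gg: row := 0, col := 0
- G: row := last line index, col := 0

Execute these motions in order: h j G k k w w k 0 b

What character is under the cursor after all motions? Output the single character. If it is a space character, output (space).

After 1 (h): row=0 col=0 char='z'
After 2 (j): row=1 col=0 char='w'
After 3 (G): row=5 col=0 char='g'
After 4 (k): row=4 col=0 char='s'
After 5 (k): row=3 col=0 char='s'
After 6 (w): row=3 col=6 char='s'
After 7 (w): row=4 col=0 char='s'
After 8 (k): row=3 col=0 char='s'
After 9 (0): row=3 col=0 char='s'
After 10 (b): row=2 col=13 char='m'

Answer: m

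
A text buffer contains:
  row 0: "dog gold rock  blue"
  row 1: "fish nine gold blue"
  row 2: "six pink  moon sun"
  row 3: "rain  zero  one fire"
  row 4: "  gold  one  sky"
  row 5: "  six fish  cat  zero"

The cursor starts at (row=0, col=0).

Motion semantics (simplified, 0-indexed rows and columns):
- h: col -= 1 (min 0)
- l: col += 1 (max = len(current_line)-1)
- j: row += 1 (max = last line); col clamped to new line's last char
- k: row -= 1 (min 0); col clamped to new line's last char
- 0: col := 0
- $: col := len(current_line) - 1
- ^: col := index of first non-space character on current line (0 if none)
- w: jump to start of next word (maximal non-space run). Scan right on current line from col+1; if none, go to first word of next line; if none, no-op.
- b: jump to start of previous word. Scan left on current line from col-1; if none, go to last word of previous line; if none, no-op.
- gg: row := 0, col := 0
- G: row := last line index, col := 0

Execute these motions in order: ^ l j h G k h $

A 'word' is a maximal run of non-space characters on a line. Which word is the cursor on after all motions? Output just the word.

After 1 (^): row=0 col=0 char='d'
After 2 (l): row=0 col=1 char='o'
After 3 (j): row=1 col=1 char='i'
After 4 (h): row=1 col=0 char='f'
After 5 (G): row=5 col=0 char='_'
After 6 (k): row=4 col=0 char='_'
After 7 (h): row=4 col=0 char='_'
After 8 ($): row=4 col=15 char='y'

Answer: sky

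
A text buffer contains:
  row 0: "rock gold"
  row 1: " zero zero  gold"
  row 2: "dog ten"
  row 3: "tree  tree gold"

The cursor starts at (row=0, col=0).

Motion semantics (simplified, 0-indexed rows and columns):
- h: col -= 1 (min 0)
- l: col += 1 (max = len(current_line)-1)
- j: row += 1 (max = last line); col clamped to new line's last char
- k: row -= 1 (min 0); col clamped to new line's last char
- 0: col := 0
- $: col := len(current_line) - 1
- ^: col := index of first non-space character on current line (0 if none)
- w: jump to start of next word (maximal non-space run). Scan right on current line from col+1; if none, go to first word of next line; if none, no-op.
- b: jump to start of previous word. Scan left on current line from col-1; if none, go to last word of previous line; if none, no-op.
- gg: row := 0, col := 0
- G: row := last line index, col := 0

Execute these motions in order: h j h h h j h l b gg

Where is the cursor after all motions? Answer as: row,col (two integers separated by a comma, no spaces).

Answer: 0,0

Derivation:
After 1 (h): row=0 col=0 char='r'
After 2 (j): row=1 col=0 char='_'
After 3 (h): row=1 col=0 char='_'
After 4 (h): row=1 col=0 char='_'
After 5 (h): row=1 col=0 char='_'
After 6 (j): row=2 col=0 char='d'
After 7 (h): row=2 col=0 char='d'
After 8 (l): row=2 col=1 char='o'
After 9 (b): row=2 col=0 char='d'
After 10 (gg): row=0 col=0 char='r'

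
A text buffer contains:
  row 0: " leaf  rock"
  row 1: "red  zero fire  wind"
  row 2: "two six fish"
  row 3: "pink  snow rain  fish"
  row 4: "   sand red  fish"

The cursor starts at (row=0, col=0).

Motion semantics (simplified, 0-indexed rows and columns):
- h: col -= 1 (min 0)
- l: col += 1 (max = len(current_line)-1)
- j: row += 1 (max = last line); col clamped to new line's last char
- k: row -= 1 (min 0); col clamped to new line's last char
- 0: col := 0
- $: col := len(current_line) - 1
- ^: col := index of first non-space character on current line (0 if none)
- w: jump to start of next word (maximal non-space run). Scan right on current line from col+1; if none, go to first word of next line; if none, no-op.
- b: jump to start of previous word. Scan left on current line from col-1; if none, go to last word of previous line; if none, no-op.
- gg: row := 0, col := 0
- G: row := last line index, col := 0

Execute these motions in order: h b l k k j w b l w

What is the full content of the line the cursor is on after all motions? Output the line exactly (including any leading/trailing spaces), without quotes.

After 1 (h): row=0 col=0 char='_'
After 2 (b): row=0 col=0 char='_'
After 3 (l): row=0 col=1 char='l'
After 4 (k): row=0 col=1 char='l'
After 5 (k): row=0 col=1 char='l'
After 6 (j): row=1 col=1 char='e'
After 7 (w): row=1 col=5 char='z'
After 8 (b): row=1 col=0 char='r'
After 9 (l): row=1 col=1 char='e'
After 10 (w): row=1 col=5 char='z'

Answer: red  zero fire  wind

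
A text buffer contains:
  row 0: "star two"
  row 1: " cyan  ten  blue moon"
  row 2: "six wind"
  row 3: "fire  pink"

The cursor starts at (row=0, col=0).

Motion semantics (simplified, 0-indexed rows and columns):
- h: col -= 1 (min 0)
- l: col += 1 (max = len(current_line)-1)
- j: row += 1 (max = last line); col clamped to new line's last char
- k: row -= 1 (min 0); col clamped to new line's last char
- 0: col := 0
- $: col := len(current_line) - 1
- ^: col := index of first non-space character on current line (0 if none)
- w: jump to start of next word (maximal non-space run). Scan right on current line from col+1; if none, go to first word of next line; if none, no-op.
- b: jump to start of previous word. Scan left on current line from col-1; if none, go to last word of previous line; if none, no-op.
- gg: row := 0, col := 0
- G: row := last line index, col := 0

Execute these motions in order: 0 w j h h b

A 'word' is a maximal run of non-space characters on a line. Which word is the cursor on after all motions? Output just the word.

After 1 (0): row=0 col=0 char='s'
After 2 (w): row=0 col=5 char='t'
After 3 (j): row=1 col=5 char='_'
After 4 (h): row=1 col=4 char='n'
After 5 (h): row=1 col=3 char='a'
After 6 (b): row=1 col=1 char='c'

Answer: cyan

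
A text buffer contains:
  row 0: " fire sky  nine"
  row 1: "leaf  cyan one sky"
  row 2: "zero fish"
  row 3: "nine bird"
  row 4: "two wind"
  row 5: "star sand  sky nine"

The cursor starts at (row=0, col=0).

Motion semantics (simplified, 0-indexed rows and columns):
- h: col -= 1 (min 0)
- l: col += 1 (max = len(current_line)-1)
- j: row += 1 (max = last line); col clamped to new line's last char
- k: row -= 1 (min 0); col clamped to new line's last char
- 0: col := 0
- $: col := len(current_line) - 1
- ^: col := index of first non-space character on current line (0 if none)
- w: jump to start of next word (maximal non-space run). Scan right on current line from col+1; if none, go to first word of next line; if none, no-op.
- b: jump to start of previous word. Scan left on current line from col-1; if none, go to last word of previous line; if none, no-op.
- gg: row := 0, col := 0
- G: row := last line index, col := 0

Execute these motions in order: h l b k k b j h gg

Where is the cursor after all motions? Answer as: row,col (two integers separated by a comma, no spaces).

Answer: 0,0

Derivation:
After 1 (h): row=0 col=0 char='_'
After 2 (l): row=0 col=1 char='f'
After 3 (b): row=0 col=1 char='f'
After 4 (k): row=0 col=1 char='f'
After 5 (k): row=0 col=1 char='f'
After 6 (b): row=0 col=1 char='f'
After 7 (j): row=1 col=1 char='e'
After 8 (h): row=1 col=0 char='l'
After 9 (gg): row=0 col=0 char='_'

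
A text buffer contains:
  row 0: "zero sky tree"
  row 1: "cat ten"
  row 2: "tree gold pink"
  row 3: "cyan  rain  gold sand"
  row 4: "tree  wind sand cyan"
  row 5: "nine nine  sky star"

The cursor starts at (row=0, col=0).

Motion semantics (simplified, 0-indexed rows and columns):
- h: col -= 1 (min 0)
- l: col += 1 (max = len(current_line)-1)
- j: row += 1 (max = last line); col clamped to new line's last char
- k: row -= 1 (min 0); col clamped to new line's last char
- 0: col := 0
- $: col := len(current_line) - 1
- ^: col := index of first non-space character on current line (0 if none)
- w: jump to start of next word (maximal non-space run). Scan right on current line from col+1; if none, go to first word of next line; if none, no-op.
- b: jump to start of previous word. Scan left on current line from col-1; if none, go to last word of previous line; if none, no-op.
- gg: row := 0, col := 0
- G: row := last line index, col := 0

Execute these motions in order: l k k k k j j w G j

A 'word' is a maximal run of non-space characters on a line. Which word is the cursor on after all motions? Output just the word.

Answer: nine

Derivation:
After 1 (l): row=0 col=1 char='e'
After 2 (k): row=0 col=1 char='e'
After 3 (k): row=0 col=1 char='e'
After 4 (k): row=0 col=1 char='e'
After 5 (k): row=0 col=1 char='e'
After 6 (j): row=1 col=1 char='a'
After 7 (j): row=2 col=1 char='r'
After 8 (w): row=2 col=5 char='g'
After 9 (G): row=5 col=0 char='n'
After 10 (j): row=5 col=0 char='n'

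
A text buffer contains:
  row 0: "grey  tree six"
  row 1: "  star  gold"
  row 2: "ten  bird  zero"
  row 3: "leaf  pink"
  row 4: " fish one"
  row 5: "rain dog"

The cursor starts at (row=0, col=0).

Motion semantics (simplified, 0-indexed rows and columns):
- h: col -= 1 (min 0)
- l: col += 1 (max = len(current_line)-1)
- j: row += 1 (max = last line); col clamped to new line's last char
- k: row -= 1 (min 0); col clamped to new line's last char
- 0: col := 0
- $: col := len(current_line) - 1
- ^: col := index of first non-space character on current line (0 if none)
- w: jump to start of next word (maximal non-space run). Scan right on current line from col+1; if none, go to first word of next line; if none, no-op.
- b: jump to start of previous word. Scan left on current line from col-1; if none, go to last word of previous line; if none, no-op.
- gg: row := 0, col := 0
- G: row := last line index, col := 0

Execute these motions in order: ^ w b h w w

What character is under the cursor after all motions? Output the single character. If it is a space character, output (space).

Answer: s

Derivation:
After 1 (^): row=0 col=0 char='g'
After 2 (w): row=0 col=6 char='t'
After 3 (b): row=0 col=0 char='g'
After 4 (h): row=0 col=0 char='g'
After 5 (w): row=0 col=6 char='t'
After 6 (w): row=0 col=11 char='s'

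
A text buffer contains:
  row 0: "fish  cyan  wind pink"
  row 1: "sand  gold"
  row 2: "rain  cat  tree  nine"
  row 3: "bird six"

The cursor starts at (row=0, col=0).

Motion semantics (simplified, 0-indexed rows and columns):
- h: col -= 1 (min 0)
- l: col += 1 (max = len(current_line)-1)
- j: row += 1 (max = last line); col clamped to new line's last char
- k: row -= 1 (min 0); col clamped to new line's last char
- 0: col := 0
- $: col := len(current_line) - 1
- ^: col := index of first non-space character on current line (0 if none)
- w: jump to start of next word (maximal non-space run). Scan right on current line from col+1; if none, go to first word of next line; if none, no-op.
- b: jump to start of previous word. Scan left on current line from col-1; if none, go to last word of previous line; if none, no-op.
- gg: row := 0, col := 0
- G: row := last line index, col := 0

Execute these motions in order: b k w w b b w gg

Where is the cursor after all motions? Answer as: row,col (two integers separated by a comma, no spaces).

Answer: 0,0

Derivation:
After 1 (b): row=0 col=0 char='f'
After 2 (k): row=0 col=0 char='f'
After 3 (w): row=0 col=6 char='c'
After 4 (w): row=0 col=12 char='w'
After 5 (b): row=0 col=6 char='c'
After 6 (b): row=0 col=0 char='f'
After 7 (w): row=0 col=6 char='c'
After 8 (gg): row=0 col=0 char='f'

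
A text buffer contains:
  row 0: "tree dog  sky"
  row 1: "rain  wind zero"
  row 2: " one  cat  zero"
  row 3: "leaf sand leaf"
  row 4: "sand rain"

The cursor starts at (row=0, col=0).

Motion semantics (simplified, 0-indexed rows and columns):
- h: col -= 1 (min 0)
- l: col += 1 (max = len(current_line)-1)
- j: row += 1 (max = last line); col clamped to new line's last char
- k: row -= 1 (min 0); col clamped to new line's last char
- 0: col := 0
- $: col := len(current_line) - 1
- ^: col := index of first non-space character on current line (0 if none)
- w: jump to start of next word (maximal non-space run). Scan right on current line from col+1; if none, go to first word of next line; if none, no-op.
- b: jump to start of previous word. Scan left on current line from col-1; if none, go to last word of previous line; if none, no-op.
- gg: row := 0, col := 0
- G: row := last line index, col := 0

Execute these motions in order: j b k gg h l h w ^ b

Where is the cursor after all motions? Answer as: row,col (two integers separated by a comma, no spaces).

After 1 (j): row=1 col=0 char='r'
After 2 (b): row=0 col=10 char='s'
After 3 (k): row=0 col=10 char='s'
After 4 (gg): row=0 col=0 char='t'
After 5 (h): row=0 col=0 char='t'
After 6 (l): row=0 col=1 char='r'
After 7 (h): row=0 col=0 char='t'
After 8 (w): row=0 col=5 char='d'
After 9 (^): row=0 col=0 char='t'
After 10 (b): row=0 col=0 char='t'

Answer: 0,0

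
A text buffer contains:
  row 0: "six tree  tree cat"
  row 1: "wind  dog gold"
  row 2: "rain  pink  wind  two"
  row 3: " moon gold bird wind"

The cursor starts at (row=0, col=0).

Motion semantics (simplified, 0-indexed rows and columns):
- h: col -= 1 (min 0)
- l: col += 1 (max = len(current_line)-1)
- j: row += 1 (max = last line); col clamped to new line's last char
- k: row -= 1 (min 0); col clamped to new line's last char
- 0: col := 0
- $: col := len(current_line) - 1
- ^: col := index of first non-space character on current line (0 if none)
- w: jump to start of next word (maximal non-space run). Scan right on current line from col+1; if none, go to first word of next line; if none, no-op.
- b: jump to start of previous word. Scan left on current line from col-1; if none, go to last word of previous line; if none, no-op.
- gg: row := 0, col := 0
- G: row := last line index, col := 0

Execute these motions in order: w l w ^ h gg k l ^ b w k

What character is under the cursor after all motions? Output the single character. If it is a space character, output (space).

Answer: t

Derivation:
After 1 (w): row=0 col=4 char='t'
After 2 (l): row=0 col=5 char='r'
After 3 (w): row=0 col=10 char='t'
After 4 (^): row=0 col=0 char='s'
After 5 (h): row=0 col=0 char='s'
After 6 (gg): row=0 col=0 char='s'
After 7 (k): row=0 col=0 char='s'
After 8 (l): row=0 col=1 char='i'
After 9 (^): row=0 col=0 char='s'
After 10 (b): row=0 col=0 char='s'
After 11 (w): row=0 col=4 char='t'
After 12 (k): row=0 col=4 char='t'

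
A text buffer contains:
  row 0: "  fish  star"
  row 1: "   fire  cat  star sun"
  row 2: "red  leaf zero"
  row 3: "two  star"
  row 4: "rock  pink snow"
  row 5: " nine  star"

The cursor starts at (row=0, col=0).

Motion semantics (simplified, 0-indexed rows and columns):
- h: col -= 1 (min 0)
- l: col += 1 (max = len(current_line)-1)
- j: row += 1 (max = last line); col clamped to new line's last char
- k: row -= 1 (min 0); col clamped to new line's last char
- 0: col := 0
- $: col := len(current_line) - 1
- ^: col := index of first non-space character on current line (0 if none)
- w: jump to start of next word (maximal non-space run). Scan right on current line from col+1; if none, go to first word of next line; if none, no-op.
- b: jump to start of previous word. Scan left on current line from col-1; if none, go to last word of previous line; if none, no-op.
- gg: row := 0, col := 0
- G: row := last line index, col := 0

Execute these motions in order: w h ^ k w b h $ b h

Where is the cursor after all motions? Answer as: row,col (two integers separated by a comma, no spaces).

After 1 (w): row=0 col=2 char='f'
After 2 (h): row=0 col=1 char='_'
After 3 (^): row=0 col=2 char='f'
After 4 (k): row=0 col=2 char='f'
After 5 (w): row=0 col=8 char='s'
After 6 (b): row=0 col=2 char='f'
After 7 (h): row=0 col=1 char='_'
After 8 ($): row=0 col=11 char='r'
After 9 (b): row=0 col=8 char='s'
After 10 (h): row=0 col=7 char='_'

Answer: 0,7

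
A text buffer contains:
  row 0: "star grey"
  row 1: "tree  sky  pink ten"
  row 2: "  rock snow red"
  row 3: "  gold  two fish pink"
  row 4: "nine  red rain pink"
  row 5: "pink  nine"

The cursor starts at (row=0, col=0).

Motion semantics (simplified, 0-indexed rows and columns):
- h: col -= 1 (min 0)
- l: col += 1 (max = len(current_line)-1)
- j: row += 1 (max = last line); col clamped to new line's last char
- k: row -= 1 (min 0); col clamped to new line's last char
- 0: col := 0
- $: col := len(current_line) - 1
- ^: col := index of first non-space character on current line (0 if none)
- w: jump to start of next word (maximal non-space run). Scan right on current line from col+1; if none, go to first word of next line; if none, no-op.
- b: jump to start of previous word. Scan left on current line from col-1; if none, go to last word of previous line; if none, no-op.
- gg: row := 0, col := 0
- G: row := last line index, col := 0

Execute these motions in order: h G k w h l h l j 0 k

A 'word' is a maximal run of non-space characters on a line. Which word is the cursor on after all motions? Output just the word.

After 1 (h): row=0 col=0 char='s'
After 2 (G): row=5 col=0 char='p'
After 3 (k): row=4 col=0 char='n'
After 4 (w): row=4 col=6 char='r'
After 5 (h): row=4 col=5 char='_'
After 6 (l): row=4 col=6 char='r'
After 7 (h): row=4 col=5 char='_'
After 8 (l): row=4 col=6 char='r'
After 9 (j): row=5 col=6 char='n'
After 10 (0): row=5 col=0 char='p'
After 11 (k): row=4 col=0 char='n'

Answer: nine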